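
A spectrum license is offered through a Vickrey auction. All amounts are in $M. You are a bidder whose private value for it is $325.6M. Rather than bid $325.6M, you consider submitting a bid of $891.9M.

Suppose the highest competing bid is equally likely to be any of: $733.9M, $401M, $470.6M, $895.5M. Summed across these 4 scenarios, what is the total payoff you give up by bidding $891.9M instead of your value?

$628.7M

The deviation costs you only when the competing bid falls strictly between $325.6M and $891.9M; elsewhere both bids give the same outcome.
$733.9M: truthful payoff $0M, deviation payoff −$408.3M → loss $408.3M.
$401M: truthful payoff $0M, deviation payoff −$75.4M → loss $75.4M.
$470.6M: truthful payoff $0M, deviation payoff −$145M → loss $145M.
$895.5M: outcomes coincide → loss $0M.
Total loss = $408.3M + $75.4M + $145M = $628.7M.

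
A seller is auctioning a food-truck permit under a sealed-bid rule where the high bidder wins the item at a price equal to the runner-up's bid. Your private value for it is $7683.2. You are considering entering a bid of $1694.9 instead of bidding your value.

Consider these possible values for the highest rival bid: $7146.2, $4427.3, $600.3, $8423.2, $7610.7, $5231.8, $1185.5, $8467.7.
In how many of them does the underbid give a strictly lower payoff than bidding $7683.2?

The deviation hurts exactly when the highest competing bid lies strictly between $1694.9 and $7683.2 — underbidding then forfeits a profitable win.
$7146.2: inside the interval → strictly worse (loss $537).
$4427.3: inside the interval → strictly worse (loss $3255.9).
$600.3: below both → same outcome either way.
$8423.2: above both → same outcome either way.
$7610.7: inside the interval → strictly worse (loss $72.5).
$5231.8: inside the interval → strictly worse (loss $2451.4).
$1185.5: below both → same outcome either way.
$8467.7: above both → same outcome either way.
Count: 4.

4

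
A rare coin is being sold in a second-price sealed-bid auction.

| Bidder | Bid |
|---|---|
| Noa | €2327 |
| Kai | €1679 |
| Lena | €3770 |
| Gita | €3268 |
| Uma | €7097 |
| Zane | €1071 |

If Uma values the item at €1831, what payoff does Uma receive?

Highest bid: Uma at €7097, so Uma wins.
Second-highest bid: Lena at €3770 — that is the price the winner pays.
Uma's payoff = value − price = €1831 − €3770 = −€1939.

−€1939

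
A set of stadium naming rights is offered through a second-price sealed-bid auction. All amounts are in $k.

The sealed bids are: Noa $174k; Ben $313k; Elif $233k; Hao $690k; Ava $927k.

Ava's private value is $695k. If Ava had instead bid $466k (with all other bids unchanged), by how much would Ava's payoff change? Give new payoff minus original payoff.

−$5k

The highest bid among the other bidders is $690k; Ava's bid doesn't change that.
Original bid $927k: Ava is highest, pays the top rival bid $690k; payoff $695k − $690k = $5k.
Alternative bid $466k: Ava is not highest (top rival bid is $690k); payoff $0k.
Change in payoff = $0k − ($5k) = −$5k.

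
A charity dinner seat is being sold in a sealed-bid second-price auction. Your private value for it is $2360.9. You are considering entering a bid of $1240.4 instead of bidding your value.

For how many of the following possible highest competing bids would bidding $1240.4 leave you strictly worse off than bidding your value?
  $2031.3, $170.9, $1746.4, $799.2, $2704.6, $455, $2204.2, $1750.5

The deviation hurts exactly when the highest competing bid lies strictly between $1240.4 and $2360.9 — underbidding then forfeits a profitable win.
$2031.3: inside the interval → strictly worse (loss $329.6).
$170.9: below both → same outcome either way.
$1746.4: inside the interval → strictly worse (loss $614.5).
$799.2: below both → same outcome either way.
$2704.6: above both → same outcome either way.
$455: below both → same outcome either way.
$2204.2: inside the interval → strictly worse (loss $156.7).
$1750.5: inside the interval → strictly worse (loss $610.4).
Count: 4.

4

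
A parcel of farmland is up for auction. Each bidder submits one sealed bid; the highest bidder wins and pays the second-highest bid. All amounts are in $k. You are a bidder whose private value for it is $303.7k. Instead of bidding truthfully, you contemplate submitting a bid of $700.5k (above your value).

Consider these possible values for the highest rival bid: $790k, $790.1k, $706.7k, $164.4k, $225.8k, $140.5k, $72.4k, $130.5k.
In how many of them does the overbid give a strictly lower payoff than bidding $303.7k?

0

The deviation hurts exactly when the highest competing bid lies strictly between $303.7k and $700.5k — overbidding then wins at a price above your value.
$790k: above both → same outcome either way.
$790.1k: above both → same outcome either way.
$706.7k: above both → same outcome either way.
$164.4k: below both → same outcome either way.
$225.8k: below both → same outcome either way.
$140.5k: below both → same outcome either way.
$72.4k: below both → same outcome either way.
$130.5k: below both → same outcome either way.
Count: 0.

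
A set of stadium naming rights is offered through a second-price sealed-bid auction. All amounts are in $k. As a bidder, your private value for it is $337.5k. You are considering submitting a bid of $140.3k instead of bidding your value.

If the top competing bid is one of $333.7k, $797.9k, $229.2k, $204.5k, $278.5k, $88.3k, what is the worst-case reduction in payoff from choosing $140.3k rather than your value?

$333.7k: truthful gives $3.8k, deviation gives $0k → loss $3.8k.
$797.9k: same outcome either way → loss $0k.
$229.2k: truthful gives $108.3k, deviation gives $0k → loss $108.3k.
$204.5k: truthful gives $133k, deviation gives $0k → loss $133k.
$278.5k: truthful gives $59k, deviation gives $0k → loss $59k.
$88.3k: same outcome either way → loss $0k.
Maximum loss: $133k.

$133k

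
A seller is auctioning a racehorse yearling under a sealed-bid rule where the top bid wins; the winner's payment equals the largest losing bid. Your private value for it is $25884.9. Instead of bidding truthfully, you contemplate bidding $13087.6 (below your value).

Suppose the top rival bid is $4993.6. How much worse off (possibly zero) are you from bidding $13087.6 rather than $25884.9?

$0

Bidding your value $25884.9: you win (since $25884.9 > $4993.6) and pay $4993.6. Payoff $20891.3.
Bidding $13087.6: you win and pay $4993.6. Payoff $25884.9 − $4993.6 = $20891.3.
Difference = $20891.3 − $20891.3 = $0; both bids lead to the same outcome because the competing bid is below both your value and your alternative bid.
Because the price is fixed by the runner-up's bid, deviating from your value can only change a good outcome into a bad one — never the reverse.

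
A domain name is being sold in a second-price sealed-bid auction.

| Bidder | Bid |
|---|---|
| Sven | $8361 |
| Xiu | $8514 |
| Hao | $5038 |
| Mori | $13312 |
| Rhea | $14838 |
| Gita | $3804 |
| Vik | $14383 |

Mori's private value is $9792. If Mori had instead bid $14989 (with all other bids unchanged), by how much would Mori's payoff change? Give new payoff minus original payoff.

The highest bid among the other bidders is $14838; Mori's bid doesn't change that.
Original bid $13312: Mori is not highest (top rival bid is $14838); payoff $0.
Alternative bid $14989: Mori is highest, pays the top rival bid $14838; payoff $9792 − $14838 = −$5046.
Change in payoff = −$5046 − ($0) = −$5046.

−$5046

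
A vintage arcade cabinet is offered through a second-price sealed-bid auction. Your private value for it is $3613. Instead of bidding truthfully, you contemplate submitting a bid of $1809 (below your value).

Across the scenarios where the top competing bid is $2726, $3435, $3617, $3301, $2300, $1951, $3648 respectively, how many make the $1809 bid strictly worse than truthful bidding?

5

The deviation hurts exactly when the highest competing bid lies strictly between $1809 and $3613 — underbidding then forfeits a profitable win.
$2726: inside the interval → strictly worse (loss $887).
$3435: inside the interval → strictly worse (loss $178).
$3617: above both → same outcome either way.
$3301: inside the interval → strictly worse (loss $312).
$2300: inside the interval → strictly worse (loss $1313).
$1951: inside the interval → strictly worse (loss $1662).
$3648: above both → same outcome either way.
Count: 5.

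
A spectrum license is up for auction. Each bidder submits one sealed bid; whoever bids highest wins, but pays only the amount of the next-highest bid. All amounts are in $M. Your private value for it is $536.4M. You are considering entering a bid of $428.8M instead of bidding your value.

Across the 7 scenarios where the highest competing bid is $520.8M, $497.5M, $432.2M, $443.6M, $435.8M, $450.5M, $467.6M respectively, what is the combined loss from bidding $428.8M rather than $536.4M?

The deviation costs you only when the competing bid falls strictly between $428.8M and $536.4M; elsewhere both bids give the same outcome.
$520.8M: truthful payoff $15.6M, deviation payoff $0M → loss $15.6M.
$497.5M: truthful payoff $38.9M, deviation payoff $0M → loss $38.9M.
$432.2M: truthful payoff $104.2M, deviation payoff $0M → loss $104.2M.
$443.6M: truthful payoff $92.8M, deviation payoff $0M → loss $92.8M.
$435.8M: truthful payoff $100.6M, deviation payoff $0M → loss $100.6M.
$450.5M: truthful payoff $85.9M, deviation payoff $0M → loss $85.9M.
$467.6M: truthful payoff $68.8M, deviation payoff $0M → loss $68.8M.
Total loss = $15.6M + $38.9M + $104.2M + $92.8M + $100.6M + $85.9M + $68.8M = $506.8M.

$506.8M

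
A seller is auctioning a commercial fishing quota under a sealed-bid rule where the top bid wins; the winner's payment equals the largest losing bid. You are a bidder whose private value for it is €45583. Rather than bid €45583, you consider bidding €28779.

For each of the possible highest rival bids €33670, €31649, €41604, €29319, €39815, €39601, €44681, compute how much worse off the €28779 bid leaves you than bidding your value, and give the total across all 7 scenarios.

The deviation costs you only when the competing bid falls strictly between €28779 and €45583; elsewhere both bids give the same outcome.
€33670: truthful payoff €11913, deviation payoff €0 → loss €11913.
€31649: truthful payoff €13934, deviation payoff €0 → loss €13934.
€41604: truthful payoff €3979, deviation payoff €0 → loss €3979.
€29319: truthful payoff €16264, deviation payoff €0 → loss €16264.
€39815: truthful payoff €5768, deviation payoff €0 → loss €5768.
€39601: truthful payoff €5982, deviation payoff €0 → loss €5982.
€44681: truthful payoff €902, deviation payoff €0 → loss €902.
Total loss = €11913 + €13934 + €3979 + €16264 + €5768 + €5982 + €902 = €58742.
Because the price is fixed by the runner-up's bid, deviating from your value can only change a good outcome into a bad one — never the reverse.

€58742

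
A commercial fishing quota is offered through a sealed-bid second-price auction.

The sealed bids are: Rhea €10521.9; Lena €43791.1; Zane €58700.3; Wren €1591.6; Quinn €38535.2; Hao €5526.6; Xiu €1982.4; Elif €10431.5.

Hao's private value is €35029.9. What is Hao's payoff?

€0

Highest bid: Zane at €58700.3, so Zane wins.
Second-highest bid: Lena at €43791.1 — that is the price the winner pays.
Hao did not win, so Hao pays nothing and receives nothing: payoff €0.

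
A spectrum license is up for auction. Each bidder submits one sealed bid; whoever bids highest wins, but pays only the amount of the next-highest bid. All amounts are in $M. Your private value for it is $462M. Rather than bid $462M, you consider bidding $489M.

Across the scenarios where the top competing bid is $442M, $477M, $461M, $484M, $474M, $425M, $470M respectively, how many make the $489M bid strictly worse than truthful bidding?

4

The deviation hurts exactly when the highest competing bid lies strictly between $462M and $489M — overbidding then wins at a price above your value.
$442M: below both → same outcome either way.
$477M: inside the interval → strictly worse (loss $15M).
$461M: below both → same outcome either way.
$484M: inside the interval → strictly worse (loss $22M).
$474M: inside the interval → strictly worse (loss $12M).
$425M: below both → same outcome either way.
$470M: inside the interval → strictly worse (loss $8M).
Count: 4.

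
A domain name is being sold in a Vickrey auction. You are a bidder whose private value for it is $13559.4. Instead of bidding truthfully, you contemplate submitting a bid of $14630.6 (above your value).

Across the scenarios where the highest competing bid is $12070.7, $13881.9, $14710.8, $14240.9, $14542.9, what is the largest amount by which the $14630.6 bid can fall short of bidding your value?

$983.5

$12070.7: same outcome either way → loss $0.
$13881.9: truthful gives $0, deviation gives −$322.5 → loss $322.5.
$14710.8: same outcome either way → loss $0.
$14240.9: truthful gives $0, deviation gives −$681.5 → loss $681.5.
$14542.9: truthful gives $0, deviation gives −$983.5 → loss $983.5.
Maximum loss: $983.5.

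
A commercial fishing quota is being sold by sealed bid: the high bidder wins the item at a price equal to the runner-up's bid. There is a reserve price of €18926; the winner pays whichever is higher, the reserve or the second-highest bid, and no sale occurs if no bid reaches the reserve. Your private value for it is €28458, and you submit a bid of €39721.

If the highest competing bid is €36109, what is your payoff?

−€7651

Your bid €39721 is the highest and exceeds the reserve.
Price = max(second-highest bid, reserve) = max(€36109, €18926) = €36109.
Payoff = €28458 − €36109 = −€7651.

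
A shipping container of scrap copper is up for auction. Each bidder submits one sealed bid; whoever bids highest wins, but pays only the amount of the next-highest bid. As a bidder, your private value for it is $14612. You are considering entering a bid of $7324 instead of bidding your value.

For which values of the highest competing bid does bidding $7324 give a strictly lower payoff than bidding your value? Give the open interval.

If the competing bid is below $7324, both bids win at the same price — no difference.
If it is above $14612, both bids lose — no difference.
If it lies strictly between $7324 and $14612, bidding your value wins at a price below your value (positive payoff) while bidding $7324 loses (payoff 0).
So the deviation strictly hurts on the open interval ($7324, $14612).

($7324, $14612)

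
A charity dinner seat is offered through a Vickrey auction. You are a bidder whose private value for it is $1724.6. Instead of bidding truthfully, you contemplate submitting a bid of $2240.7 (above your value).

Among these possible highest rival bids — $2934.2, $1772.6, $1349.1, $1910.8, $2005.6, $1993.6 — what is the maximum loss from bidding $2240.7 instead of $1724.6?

$281

$2934.2: same outcome either way → loss $0.
$1772.6: truthful gives $0, deviation gives −$48 → loss $48.
$1349.1: same outcome either way → loss $0.
$1910.8: truthful gives $0, deviation gives −$186.2 → loss $186.2.
$2005.6: truthful gives $0, deviation gives −$281 → loss $281.
$1993.6: truthful gives $0, deviation gives −$269 → loss $269.
Maximum loss: $281.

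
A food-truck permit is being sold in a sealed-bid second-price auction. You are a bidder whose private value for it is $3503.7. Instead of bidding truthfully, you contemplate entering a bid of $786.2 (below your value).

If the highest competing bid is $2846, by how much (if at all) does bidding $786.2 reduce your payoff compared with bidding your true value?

$657.7

Bidding your value $3503.7: you win (since $3503.7 > $2846) and pay $2846. Payoff $657.7.
Bidding $786.2: you lose. Payoff $0.
The competing bid $2846 lies between your shaded bid and your value, so underbidding forfeits an item you could have won at a profitable price.
Loss from deviating = $657.7 − ($0) = $657.7.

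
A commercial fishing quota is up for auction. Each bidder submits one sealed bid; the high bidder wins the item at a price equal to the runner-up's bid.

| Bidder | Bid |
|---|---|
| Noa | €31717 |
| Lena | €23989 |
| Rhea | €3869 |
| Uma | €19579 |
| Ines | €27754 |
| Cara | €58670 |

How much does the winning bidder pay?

Highest bid: Cara at €58670, so Cara wins.
Second-highest bid: Noa at €31717 — that is the price the winner pays.

€31717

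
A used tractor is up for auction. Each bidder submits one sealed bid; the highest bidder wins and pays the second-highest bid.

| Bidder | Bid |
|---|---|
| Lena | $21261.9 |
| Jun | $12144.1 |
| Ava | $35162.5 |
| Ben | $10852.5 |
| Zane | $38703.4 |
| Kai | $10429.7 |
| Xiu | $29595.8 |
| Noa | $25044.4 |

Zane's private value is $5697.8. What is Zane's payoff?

−$29464.7

Highest bid: Zane at $38703.4, so Zane wins.
Second-highest bid: Ava at $35162.5 — that is the price the winner pays.
Zane's payoff = value − price = $5697.8 − $35162.5 = −$29464.7.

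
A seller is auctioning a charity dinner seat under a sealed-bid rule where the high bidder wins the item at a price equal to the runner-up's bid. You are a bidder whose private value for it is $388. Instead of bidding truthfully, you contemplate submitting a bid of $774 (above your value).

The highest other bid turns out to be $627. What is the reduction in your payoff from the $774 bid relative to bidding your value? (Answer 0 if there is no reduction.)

$239

Bidding your value $388: you lose (since $388 < $627). Payoff $0.
Bidding $774: you win and pay $627. Payoff $388 − $627 = −$239.
The competing bid $627 lies between your value and your inflated bid, so overbidding wins an item priced above your value.
Loss from deviating = $0 − (−$239) = $239.
Truthful bidding weakly dominates here: raising your bid can only win items priced above your value, and lowering it can only forfeit items priced below.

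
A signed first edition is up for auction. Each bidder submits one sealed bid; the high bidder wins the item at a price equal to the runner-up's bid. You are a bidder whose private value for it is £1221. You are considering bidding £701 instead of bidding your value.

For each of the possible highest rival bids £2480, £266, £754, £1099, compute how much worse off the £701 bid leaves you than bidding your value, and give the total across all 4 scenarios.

The deviation costs you only when the competing bid falls strictly between £701 and £1221; elsewhere both bids give the same outcome.
£2480: outcomes coincide → loss £0.
£266: outcomes coincide → loss £0.
£754: truthful payoff £467, deviation payoff £0 → loss £467.
£1099: truthful payoff £122, deviation payoff £0 → loss £122.
Total loss = £467 + £122 = £589.

£589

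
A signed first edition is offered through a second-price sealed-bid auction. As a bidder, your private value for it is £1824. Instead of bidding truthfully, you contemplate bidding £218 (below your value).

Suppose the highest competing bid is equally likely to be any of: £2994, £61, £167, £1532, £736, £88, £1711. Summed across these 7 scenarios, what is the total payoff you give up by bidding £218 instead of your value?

£1493

The deviation costs you only when the competing bid falls strictly between £218 and £1824; elsewhere both bids give the same outcome.
£2994: outcomes coincide → loss £0.
£61: outcomes coincide → loss £0.
£167: outcomes coincide → loss £0.
£1532: truthful payoff £292, deviation payoff £0 → loss £292.
£736: truthful payoff £1088, deviation payoff £0 → loss £1088.
£88: outcomes coincide → loss £0.
£1711: truthful payoff £113, deviation payoff £0 → loss £113.
Total loss = £292 + £1088 + £113 = £1493.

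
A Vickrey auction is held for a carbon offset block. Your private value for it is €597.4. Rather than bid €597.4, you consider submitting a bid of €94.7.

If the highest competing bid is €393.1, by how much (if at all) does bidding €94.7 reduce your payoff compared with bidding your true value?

Bidding your value €597.4: you win (since €597.4 > €393.1) and pay €393.1. Payoff €204.3.
Bidding €94.7: you lose. Payoff €0.
The competing bid €393.1 lies between your shaded bid and your value, so underbidding forfeits an item you could have won at a profitable price.
Loss from deviating = €204.3 − (€0) = €204.3.

€204.3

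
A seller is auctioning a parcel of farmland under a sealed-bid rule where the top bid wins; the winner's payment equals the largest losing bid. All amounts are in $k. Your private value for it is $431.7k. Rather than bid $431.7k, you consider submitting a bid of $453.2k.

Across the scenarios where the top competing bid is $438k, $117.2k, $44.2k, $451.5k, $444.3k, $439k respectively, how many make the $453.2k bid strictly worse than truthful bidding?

The deviation hurts exactly when the highest competing bid lies strictly between $431.7k and $453.2k — overbidding then wins at a price above your value.
$438k: inside the interval → strictly worse (loss $6.3k).
$117.2k: below both → same outcome either way.
$44.2k: below both → same outcome either way.
$451.5k: inside the interval → strictly worse (loss $19.8k).
$444.3k: inside the interval → strictly worse (loss $12.6k).
$439k: inside the interval → strictly worse (loss $7.3k).
Count: 4.

4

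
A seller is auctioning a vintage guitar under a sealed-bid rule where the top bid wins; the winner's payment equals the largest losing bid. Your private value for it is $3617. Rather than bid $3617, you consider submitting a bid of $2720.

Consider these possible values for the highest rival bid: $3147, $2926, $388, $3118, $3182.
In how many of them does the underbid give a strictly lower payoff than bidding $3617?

4

The deviation hurts exactly when the highest competing bid lies strictly between $2720 and $3617 — underbidding then forfeits a profitable win.
$3147: inside the interval → strictly worse (loss $470).
$2926: inside the interval → strictly worse (loss $691).
$388: below both → same outcome either way.
$3118: inside the interval → strictly worse (loss $499).
$3182: inside the interval → strictly worse (loss $435).
Count: 4.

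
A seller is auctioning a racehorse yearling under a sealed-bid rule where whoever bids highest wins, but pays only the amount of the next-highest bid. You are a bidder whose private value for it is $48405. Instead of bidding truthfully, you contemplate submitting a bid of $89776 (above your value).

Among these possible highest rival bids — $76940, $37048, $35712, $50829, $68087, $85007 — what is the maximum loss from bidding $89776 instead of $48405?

$36602

$76940: truthful gives $0, deviation gives −$28535 → loss $28535.
$37048: same outcome either way → loss $0.
$35712: same outcome either way → loss $0.
$50829: truthful gives $0, deviation gives −$2424 → loss $2424.
$68087: truthful gives $0, deviation gives −$19682 → loss $19682.
$85007: truthful gives $0, deviation gives −$36602 → loss $36602.
Maximum loss: $36602.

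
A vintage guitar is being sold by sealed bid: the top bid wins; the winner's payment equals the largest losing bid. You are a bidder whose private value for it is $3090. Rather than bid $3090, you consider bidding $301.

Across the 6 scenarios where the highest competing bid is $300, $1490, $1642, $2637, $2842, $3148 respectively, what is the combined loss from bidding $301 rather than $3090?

The deviation costs you only when the competing bid falls strictly between $301 and $3090; elsewhere both bids give the same outcome.
$300: outcomes coincide → loss $0.
$1490: truthful payoff $1600, deviation payoff $0 → loss $1600.
$1642: truthful payoff $1448, deviation payoff $0 → loss $1448.
$2637: truthful payoff $453, deviation payoff $0 → loss $453.
$2842: truthful payoff $248, deviation payoff $0 → loss $248.
$3148: outcomes coincide → loss $0.
Total loss = $1600 + $1448 + $453 + $248 = $3749.

$3749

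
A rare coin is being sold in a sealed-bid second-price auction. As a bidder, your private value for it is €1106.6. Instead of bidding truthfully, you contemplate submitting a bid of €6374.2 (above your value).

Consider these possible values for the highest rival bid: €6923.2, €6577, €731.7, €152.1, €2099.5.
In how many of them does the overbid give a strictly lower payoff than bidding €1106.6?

The deviation hurts exactly when the highest competing bid lies strictly between €1106.6 and €6374.2 — overbidding then wins at a price above your value.
€6923.2: above both → same outcome either way.
€6577: above both → same outcome either way.
€731.7: below both → same outcome either way.
€152.1: below both → same outcome either way.
€2099.5: inside the interval → strictly worse (loss €992.9).
Count: 1.

1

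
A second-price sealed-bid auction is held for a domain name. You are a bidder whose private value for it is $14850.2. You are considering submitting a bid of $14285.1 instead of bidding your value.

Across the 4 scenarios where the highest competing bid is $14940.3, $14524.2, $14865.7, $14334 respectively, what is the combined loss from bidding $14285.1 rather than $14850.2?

$842.2

The deviation costs you only when the competing bid falls strictly between $14285.1 and $14850.2; elsewhere both bids give the same outcome.
$14940.3: outcomes coincide → loss $0.
$14524.2: truthful payoff $326, deviation payoff $0 → loss $326.
$14865.7: outcomes coincide → loss $0.
$14334: truthful payoff $516.2, deviation payoff $0 → loss $516.2.
Total loss = $326 + $516.2 = $842.2.
Truthful bidding weakly dominates here: raising your bid can only win items priced above your value, and lowering it can only forfeit items priced below.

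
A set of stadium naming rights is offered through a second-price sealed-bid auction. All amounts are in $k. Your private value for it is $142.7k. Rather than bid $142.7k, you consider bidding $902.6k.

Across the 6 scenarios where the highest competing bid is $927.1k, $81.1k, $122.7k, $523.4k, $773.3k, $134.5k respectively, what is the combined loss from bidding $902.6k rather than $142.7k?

$1011.3k

The deviation costs you only when the competing bid falls strictly between $142.7k and $902.6k; elsewhere both bids give the same outcome.
$927.1k: outcomes coincide → loss $0k.
$81.1k: outcomes coincide → loss $0k.
$122.7k: outcomes coincide → loss $0k.
$523.4k: truthful payoff $0k, deviation payoff −$380.7k → loss $380.7k.
$773.3k: truthful payoff $0k, deviation payoff −$630.6k → loss $630.6k.
$134.5k: outcomes coincide → loss $0k.
Total loss = $380.7k + $630.6k = $1011.3k.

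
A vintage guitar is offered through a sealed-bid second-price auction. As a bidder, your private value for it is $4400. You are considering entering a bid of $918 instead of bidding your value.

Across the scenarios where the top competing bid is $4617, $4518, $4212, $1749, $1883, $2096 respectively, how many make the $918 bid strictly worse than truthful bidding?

The deviation hurts exactly when the highest competing bid lies strictly between $918 and $4400 — underbidding then forfeits a profitable win.
$4617: above both → same outcome either way.
$4518: above both → same outcome either way.
$4212: inside the interval → strictly worse (loss $188).
$1749: inside the interval → strictly worse (loss $2651).
$1883: inside the interval → strictly worse (loss $2517).
$2096: inside the interval → strictly worse (loss $2304).
Count: 4.

4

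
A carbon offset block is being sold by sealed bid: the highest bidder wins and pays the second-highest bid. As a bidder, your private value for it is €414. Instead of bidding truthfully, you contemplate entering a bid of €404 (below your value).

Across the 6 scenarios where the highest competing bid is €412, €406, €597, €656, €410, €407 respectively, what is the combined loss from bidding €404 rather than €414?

€21

The deviation costs you only when the competing bid falls strictly between €404 and €414; elsewhere both bids give the same outcome.
€412: truthful payoff €2, deviation payoff €0 → loss €2.
€406: truthful payoff €8, deviation payoff €0 → loss €8.
€597: outcomes coincide → loss €0.
€656: outcomes coincide → loss €0.
€410: truthful payoff €4, deviation payoff €0 → loss €4.
€407: truthful payoff €7, deviation payoff €0 → loss €7.
Total loss = €2 + €8 + €4 + €7 = €21.
Because the price is fixed by the runner-up's bid, deviating from your value can only change a good outcome into a bad one — never the reverse.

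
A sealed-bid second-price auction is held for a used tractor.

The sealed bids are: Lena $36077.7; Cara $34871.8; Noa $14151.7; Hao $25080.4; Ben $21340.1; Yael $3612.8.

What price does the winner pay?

Highest bid: Lena at $36077.7, so Lena wins.
Second-highest bid: Cara at $34871.8 — that is the price the winner pays.

$34871.8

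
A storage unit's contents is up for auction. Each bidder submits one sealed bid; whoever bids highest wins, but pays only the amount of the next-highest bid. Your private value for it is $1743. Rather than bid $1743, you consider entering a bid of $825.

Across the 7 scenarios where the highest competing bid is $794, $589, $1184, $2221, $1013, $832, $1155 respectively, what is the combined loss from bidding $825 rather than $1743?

$2788

The deviation costs you only when the competing bid falls strictly between $825 and $1743; elsewhere both bids give the same outcome.
$794: outcomes coincide → loss $0.
$589: outcomes coincide → loss $0.
$1184: truthful payoff $559, deviation payoff $0 → loss $559.
$2221: outcomes coincide → loss $0.
$1013: truthful payoff $730, deviation payoff $0 → loss $730.
$832: truthful payoff $911, deviation payoff $0 → loss $911.
$1155: truthful payoff $588, deviation payoff $0 → loss $588.
Total loss = $559 + $730 + $911 + $588 = $2788.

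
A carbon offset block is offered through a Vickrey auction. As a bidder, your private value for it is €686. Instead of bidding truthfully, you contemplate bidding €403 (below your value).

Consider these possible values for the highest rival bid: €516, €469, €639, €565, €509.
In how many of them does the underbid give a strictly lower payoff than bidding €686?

The deviation hurts exactly when the highest competing bid lies strictly between €403 and €686 — underbidding then forfeits a profitable win.
€516: inside the interval → strictly worse (loss €170).
€469: inside the interval → strictly worse (loss €217).
€639: inside the interval → strictly worse (loss €47).
€565: inside the interval → strictly worse (loss €121).
€509: inside the interval → strictly worse (loss €177).
Count: 5.

5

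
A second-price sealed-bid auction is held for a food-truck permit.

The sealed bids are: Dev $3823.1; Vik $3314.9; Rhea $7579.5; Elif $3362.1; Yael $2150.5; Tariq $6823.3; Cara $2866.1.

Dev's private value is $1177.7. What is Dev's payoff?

Highest bid: Rhea at $7579.5, so Rhea wins.
Second-highest bid: Tariq at $6823.3 — that is the price the winner pays.
Dev did not win, so Dev pays nothing and receives nothing: payoff $0.

$0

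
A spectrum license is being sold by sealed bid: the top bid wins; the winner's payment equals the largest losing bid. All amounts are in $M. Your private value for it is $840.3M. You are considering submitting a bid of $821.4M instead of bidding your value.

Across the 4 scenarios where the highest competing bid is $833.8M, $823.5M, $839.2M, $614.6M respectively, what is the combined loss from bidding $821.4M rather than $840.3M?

$24.4M

The deviation costs you only when the competing bid falls strictly between $821.4M and $840.3M; elsewhere both bids give the same outcome.
$833.8M: truthful payoff $6.5M, deviation payoff $0M → loss $6.5M.
$823.5M: truthful payoff $16.8M, deviation payoff $0M → loss $16.8M.
$839.2M: truthful payoff $1.1M, deviation payoff $0M → loss $1.1M.
$614.6M: outcomes coincide → loss $0M.
Total loss = $6.5M + $16.8M + $1.1M = $24.4M.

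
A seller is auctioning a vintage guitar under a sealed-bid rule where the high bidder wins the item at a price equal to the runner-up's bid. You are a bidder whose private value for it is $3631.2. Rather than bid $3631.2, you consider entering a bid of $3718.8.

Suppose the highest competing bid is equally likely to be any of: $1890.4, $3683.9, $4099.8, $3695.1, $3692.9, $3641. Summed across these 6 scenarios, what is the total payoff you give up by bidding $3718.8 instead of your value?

The deviation costs you only when the competing bid falls strictly between $3631.2 and $3718.8; elsewhere both bids give the same outcome.
$1890.4: outcomes coincide → loss $0.
$3683.9: truthful payoff $0, deviation payoff −$52.7 → loss $52.7.
$4099.8: outcomes coincide → loss $0.
$3695.1: truthful payoff $0, deviation payoff −$63.9 → loss $63.9.
$3692.9: truthful payoff $0, deviation payoff −$61.7 → loss $61.7.
$3641: truthful payoff $0, deviation payoff −$9.8 → loss $9.8.
Total loss = $52.7 + $63.9 + $61.7 + $9.8 = $188.1.
Truthful bidding weakly dominates here: raising your bid can only win items priced above your value, and lowering it can only forfeit items priced below.

$188.1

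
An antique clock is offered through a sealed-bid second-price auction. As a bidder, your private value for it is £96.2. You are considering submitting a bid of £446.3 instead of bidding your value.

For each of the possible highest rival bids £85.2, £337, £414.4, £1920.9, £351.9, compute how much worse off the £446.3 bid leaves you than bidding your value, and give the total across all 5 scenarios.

£814.7

The deviation costs you only when the competing bid falls strictly between £96.2 and £446.3; elsewhere both bids give the same outcome.
£85.2: outcomes coincide → loss £0.
£337: truthful payoff £0, deviation payoff −£240.8 → loss £240.8.
£414.4: truthful payoff £0, deviation payoff −£318.2 → loss £318.2.
£1920.9: outcomes coincide → loss £0.
£351.9: truthful payoff £0, deviation payoff −£255.7 → loss £255.7.
Total loss = £240.8 + £318.2 + £255.7 = £814.7.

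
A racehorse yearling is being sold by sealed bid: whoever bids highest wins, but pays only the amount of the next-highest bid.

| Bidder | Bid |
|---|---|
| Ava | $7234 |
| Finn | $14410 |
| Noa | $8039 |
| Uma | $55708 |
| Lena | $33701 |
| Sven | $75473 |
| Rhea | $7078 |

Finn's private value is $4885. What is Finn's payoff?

Highest bid: Sven at $75473, so Sven wins.
Second-highest bid: Uma at $55708 — that is the price the winner pays.
Finn did not win, so Finn pays nothing and receives nothing: payoff $0.

$0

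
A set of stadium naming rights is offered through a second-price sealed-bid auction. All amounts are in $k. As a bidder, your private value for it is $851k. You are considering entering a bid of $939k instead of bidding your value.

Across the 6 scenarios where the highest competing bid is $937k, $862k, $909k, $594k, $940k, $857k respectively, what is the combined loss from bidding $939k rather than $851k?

$161k

The deviation costs you only when the competing bid falls strictly between $851k and $939k; elsewhere both bids give the same outcome.
$937k: truthful payoff $0k, deviation payoff −$86k → loss $86k.
$862k: truthful payoff $0k, deviation payoff −$11k → loss $11k.
$909k: truthful payoff $0k, deviation payoff −$58k → loss $58k.
$594k: outcomes coincide → loss $0k.
$940k: outcomes coincide → loss $0k.
$857k: truthful payoff $0k, deviation payoff −$6k → loss $6k.
Total loss = $86k + $11k + $58k + $6k = $161k.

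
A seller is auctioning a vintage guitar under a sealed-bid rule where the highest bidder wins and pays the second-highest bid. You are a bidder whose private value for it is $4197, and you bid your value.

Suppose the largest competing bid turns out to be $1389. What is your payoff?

Your bid $4197 exceeds the highest competing bid $1389, so you win.
In a second-price auction the winner pays the second-highest bid, $1389.
Payoff = value − price = $4197 − $1389 = $2808.

$2808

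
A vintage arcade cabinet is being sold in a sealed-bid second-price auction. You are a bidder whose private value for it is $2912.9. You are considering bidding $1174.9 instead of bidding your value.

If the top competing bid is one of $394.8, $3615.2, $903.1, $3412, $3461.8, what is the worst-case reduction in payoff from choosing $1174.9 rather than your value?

$394.8: same outcome either way → loss $0.
$3615.2: same outcome either way → loss $0.
$903.1: same outcome either way → loss $0.
$3412: same outcome either way → loss $0.
$3461.8: same outcome either way → loss $0.
Maximum loss: $0.

$0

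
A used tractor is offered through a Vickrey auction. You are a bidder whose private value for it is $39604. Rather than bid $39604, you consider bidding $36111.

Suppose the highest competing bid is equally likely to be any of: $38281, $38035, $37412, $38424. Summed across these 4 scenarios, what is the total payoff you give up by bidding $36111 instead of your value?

The deviation costs you only when the competing bid falls strictly between $36111 and $39604; elsewhere both bids give the same outcome.
$38281: truthful payoff $1323, deviation payoff $0 → loss $1323.
$38035: truthful payoff $1569, deviation payoff $0 → loss $1569.
$37412: truthful payoff $2192, deviation payoff $0 → loss $2192.
$38424: truthful payoff $1180, deviation payoff $0 → loss $1180.
Total loss = $1323 + $1569 + $2192 + $1180 = $6264.
Because the price is fixed by the runner-up's bid, deviating from your value can only change a good outcome into a bad one — never the reverse.

$6264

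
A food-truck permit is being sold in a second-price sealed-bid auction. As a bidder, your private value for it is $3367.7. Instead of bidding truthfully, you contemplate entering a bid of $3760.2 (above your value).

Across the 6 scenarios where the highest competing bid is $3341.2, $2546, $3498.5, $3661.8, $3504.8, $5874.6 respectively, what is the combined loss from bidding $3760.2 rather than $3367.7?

The deviation costs you only when the competing bid falls strictly between $3367.7 and $3760.2; elsewhere both bids give the same outcome.
$3341.2: outcomes coincide → loss $0.
$2546: outcomes coincide → loss $0.
$3498.5: truthful payoff $0, deviation payoff −$130.8 → loss $130.8.
$3661.8: truthful payoff $0, deviation payoff −$294.1 → loss $294.1.
$3504.8: truthful payoff $0, deviation payoff −$137.1 → loss $137.1.
$5874.6: outcomes coincide → loss $0.
Total loss = $130.8 + $294.1 + $137.1 = $562.
Because the price is fixed by the runner-up's bid, deviating from your value can only change a good outcome into a bad one — never the reverse.

$562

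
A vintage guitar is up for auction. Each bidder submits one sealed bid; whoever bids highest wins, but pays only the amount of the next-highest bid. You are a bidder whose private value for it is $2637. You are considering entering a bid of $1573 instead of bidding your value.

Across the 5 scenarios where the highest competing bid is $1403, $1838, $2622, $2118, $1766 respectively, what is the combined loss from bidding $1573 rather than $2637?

$2204

The deviation costs you only when the competing bid falls strictly between $1573 and $2637; elsewhere both bids give the same outcome.
$1403: outcomes coincide → loss $0.
$1838: truthful payoff $799, deviation payoff $0 → loss $799.
$2622: truthful payoff $15, deviation payoff $0 → loss $15.
$2118: truthful payoff $519, deviation payoff $0 → loss $519.
$1766: truthful payoff $871, deviation payoff $0 → loss $871.
Total loss = $799 + $15 + $519 + $871 = $2204.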